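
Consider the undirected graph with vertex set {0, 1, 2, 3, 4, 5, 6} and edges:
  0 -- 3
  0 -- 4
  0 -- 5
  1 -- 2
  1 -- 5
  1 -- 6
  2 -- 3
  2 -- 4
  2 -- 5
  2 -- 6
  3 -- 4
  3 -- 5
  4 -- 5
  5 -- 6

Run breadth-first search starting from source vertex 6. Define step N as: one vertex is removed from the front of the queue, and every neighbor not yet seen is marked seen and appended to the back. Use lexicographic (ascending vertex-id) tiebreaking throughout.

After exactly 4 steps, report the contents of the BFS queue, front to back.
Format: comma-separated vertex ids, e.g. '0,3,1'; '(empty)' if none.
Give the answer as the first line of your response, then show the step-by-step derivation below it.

3,4,0

step 1: dequeue 6; queue=[1,2,5]; order=6
step 2: dequeue 1; queue=[2,5]; order=6,1
step 3: dequeue 2; queue=[5,3,4]; order=6,1,2
step 4: dequeue 5; queue=[3,4,0]; order=6,1,2,5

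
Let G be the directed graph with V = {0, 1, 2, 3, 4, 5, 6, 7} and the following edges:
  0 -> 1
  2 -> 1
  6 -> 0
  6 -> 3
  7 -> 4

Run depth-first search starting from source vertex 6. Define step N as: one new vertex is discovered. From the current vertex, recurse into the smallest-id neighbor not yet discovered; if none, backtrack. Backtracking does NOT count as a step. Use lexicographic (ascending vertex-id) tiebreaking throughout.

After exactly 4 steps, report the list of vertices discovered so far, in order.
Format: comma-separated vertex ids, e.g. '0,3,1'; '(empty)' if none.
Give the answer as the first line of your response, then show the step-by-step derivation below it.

6,0,1,3

step 1: discover 6; path=6; order=6
step 2: discover 0; path=6>0; order=6,0
step 3: discover 1; path=6>0>1; order=6,0,1
step 4: discover 3; path=6>3; order=6,0,1,3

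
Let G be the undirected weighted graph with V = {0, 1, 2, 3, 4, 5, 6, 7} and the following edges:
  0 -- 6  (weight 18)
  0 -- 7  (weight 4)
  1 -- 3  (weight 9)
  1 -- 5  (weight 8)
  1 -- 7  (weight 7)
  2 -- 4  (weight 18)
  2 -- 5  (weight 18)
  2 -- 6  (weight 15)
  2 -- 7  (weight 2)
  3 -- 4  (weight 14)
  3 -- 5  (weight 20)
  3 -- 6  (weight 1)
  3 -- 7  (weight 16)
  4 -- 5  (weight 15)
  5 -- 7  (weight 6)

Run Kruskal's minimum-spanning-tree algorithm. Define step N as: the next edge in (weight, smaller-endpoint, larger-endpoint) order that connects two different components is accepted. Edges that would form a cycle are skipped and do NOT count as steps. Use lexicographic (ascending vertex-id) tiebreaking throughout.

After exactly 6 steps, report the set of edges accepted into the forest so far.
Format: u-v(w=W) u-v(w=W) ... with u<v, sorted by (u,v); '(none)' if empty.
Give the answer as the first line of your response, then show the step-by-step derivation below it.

0-7(w=4) 1-3(w=9) 1-7(w=7) 2-7(w=2) 3-6(w=1) 5-7(w=6)

step 1: add edge 3-6 (w=1); MST = {3-6(w=1)}
step 2: add edge 2-7 (w=2); MST = {2-7(w=2) 3-6(w=1)}
step 3: add edge 0-7 (w=4); MST = {0-7(w=4) 2-7(w=2) 3-6(w=1)}
step 4: add edge 5-7 (w=6); MST = {0-7(w=4) 2-7(w=2) 3-6(w=1) 5-7(w=6)}
step 5: add edge 1-7 (w=7); MST = {0-7(w=4) 1-7(w=7) 2-7(w=2) 3-6(w=1) 5-7(w=6)}
step 6: add edge 1-3 (w=9); MST = {0-7(w=4) 1-3(w=9) 1-7(w=7) 2-7(w=2) 3-6(w=1) 5-7(w=6)}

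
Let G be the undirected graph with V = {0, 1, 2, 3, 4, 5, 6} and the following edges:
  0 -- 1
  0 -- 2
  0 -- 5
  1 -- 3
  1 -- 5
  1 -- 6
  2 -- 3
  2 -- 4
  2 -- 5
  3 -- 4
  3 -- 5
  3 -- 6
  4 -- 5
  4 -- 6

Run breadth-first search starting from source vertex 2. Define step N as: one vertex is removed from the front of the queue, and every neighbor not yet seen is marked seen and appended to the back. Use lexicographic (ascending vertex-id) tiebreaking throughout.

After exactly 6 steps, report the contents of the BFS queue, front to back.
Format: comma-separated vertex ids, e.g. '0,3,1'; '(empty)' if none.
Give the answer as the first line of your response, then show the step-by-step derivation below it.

6

step 1: dequeue 2; queue=[0,3,4,5]; order=2
step 2: dequeue 0; queue=[3,4,5,1]; order=2,0
step 3: dequeue 3; queue=[4,5,1,6]; order=2,0,3
step 4: dequeue 4; queue=[5,1,6]; order=2,0,3,4
step 5: dequeue 5; queue=[1,6]; order=2,0,3,4,5
step 6: dequeue 1; queue=[6]; order=2,0,3,4,5,1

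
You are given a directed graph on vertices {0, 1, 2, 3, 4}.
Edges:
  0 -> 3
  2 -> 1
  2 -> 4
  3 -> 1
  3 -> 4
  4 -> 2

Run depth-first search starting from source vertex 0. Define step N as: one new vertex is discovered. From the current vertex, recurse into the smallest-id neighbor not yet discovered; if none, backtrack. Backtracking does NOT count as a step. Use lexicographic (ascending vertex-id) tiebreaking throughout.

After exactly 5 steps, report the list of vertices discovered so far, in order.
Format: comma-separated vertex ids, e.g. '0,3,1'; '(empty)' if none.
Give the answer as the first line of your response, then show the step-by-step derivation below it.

0,3,1,4,2

step 1: discover 0; path=0; order=0
step 2: discover 3; path=0>3; order=0,3
step 3: discover 1; path=0>3>1; order=0,3,1
step 4: discover 4; path=0>3>4; order=0,3,1,4
step 5: discover 2; path=0>3>4>2; order=0,3,1,4,2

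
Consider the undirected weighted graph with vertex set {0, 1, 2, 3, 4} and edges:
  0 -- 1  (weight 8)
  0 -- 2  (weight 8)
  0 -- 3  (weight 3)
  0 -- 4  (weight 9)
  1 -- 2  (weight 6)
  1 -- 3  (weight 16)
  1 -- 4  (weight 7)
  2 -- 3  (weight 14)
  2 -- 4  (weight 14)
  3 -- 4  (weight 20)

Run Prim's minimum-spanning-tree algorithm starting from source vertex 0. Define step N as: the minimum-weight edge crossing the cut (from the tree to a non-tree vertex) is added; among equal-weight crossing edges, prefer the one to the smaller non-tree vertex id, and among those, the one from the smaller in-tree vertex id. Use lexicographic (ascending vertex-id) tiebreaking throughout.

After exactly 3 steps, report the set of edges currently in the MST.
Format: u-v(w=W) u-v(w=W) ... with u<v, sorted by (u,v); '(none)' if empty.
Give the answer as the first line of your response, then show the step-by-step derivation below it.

0-1(w=8) 0-3(w=3) 1-2(w=6)

step 1: add edge 0-3 (w=3); MST = {0-3(w=3)}
step 2: add edge 0-1 (w=8); MST = {0-1(w=8) 0-3(w=3)}
step 3: add edge 1-2 (w=6); MST = {0-1(w=8) 0-3(w=3) 1-2(w=6)}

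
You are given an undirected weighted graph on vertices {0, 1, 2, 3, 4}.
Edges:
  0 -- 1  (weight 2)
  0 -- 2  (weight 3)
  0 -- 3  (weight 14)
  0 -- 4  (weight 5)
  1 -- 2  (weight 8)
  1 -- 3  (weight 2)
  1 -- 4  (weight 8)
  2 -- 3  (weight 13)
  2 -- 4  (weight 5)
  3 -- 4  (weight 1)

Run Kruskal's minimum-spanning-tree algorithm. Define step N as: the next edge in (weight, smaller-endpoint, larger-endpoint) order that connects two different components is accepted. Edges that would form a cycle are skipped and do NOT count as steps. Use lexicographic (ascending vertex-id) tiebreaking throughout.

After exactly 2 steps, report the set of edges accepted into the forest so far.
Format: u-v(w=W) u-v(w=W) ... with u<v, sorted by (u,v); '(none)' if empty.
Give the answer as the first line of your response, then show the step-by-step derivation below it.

0-1(w=2) 3-4(w=1)

step 1: add edge 3-4 (w=1); MST = {3-4(w=1)}
step 2: add edge 0-1 (w=2); MST = {0-1(w=2) 3-4(w=1)}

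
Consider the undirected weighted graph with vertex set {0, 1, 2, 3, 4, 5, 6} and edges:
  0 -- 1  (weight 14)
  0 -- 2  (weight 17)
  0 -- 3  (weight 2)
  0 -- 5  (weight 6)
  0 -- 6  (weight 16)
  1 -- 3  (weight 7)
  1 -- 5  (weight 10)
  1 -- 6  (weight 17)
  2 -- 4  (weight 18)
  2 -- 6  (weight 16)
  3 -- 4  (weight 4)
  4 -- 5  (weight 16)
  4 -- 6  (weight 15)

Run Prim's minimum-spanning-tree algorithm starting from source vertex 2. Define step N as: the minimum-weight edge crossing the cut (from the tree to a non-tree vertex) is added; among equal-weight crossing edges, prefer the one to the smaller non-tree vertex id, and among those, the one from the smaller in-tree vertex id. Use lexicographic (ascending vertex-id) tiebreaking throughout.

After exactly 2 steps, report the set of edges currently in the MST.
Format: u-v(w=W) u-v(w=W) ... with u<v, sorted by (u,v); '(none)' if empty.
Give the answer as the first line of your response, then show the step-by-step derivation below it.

2-6(w=16) 4-6(w=15)

step 1: add edge 2-6 (w=16); MST = {2-6(w=16)}
step 2: add edge 4-6 (w=15); MST = {2-6(w=16) 4-6(w=15)}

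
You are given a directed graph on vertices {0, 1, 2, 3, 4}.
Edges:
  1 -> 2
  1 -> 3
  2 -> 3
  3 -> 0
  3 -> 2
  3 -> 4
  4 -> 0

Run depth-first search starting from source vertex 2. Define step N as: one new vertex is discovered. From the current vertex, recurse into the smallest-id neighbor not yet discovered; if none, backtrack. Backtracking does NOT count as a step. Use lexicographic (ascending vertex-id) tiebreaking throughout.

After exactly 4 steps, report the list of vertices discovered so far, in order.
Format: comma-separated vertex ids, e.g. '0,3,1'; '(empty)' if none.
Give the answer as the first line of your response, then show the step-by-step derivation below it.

2,3,0,4

step 1: discover 2; path=2; order=2
step 2: discover 3; path=2>3; order=2,3
step 3: discover 0; path=2>3>0; order=2,3,0
step 4: discover 4; path=2>3>4; order=2,3,0,4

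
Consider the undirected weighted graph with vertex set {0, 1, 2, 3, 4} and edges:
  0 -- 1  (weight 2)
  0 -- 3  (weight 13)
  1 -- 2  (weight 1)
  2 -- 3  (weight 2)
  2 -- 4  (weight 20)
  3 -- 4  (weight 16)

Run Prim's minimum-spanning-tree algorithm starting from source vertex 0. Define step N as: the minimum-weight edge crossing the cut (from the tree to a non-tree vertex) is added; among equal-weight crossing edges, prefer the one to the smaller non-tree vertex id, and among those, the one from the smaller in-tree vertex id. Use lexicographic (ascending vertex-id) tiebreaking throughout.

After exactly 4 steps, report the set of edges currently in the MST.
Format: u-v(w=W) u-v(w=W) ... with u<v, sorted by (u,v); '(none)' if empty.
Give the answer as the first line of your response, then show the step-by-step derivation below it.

0-1(w=2) 1-2(w=1) 2-3(w=2) 3-4(w=16)

step 1: add edge 0-1 (w=2); MST = {0-1(w=2)}
step 2: add edge 1-2 (w=1); MST = {0-1(w=2) 1-2(w=1)}
step 3: add edge 2-3 (w=2); MST = {0-1(w=2) 1-2(w=1) 2-3(w=2)}
step 4: add edge 3-4 (w=16); MST = {0-1(w=2) 1-2(w=1) 2-3(w=2) 3-4(w=16)}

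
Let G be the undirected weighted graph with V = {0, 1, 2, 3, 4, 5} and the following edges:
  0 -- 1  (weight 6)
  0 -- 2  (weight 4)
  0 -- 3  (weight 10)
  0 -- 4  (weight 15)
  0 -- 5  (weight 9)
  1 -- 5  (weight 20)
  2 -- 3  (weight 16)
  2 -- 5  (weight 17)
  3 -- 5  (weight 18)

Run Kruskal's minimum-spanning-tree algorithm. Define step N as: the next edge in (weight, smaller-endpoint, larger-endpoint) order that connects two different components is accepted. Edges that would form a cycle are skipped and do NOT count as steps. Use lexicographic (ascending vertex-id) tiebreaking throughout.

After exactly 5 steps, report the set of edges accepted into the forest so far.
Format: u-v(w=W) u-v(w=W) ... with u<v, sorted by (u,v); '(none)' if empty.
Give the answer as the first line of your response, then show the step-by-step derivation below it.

0-1(w=6) 0-2(w=4) 0-3(w=10) 0-4(w=15) 0-5(w=9)

step 1: add edge 0-2 (w=4); MST = {0-2(w=4)}
step 2: add edge 0-1 (w=6); MST = {0-1(w=6) 0-2(w=4)}
step 3: add edge 0-5 (w=9); MST = {0-1(w=6) 0-2(w=4) 0-5(w=9)}
step 4: add edge 0-3 (w=10); MST = {0-1(w=6) 0-2(w=4) 0-3(w=10) 0-5(w=9)}
step 5: add edge 0-4 (w=15); MST = {0-1(w=6) 0-2(w=4) 0-3(w=10) 0-4(w=15) 0-5(w=9)}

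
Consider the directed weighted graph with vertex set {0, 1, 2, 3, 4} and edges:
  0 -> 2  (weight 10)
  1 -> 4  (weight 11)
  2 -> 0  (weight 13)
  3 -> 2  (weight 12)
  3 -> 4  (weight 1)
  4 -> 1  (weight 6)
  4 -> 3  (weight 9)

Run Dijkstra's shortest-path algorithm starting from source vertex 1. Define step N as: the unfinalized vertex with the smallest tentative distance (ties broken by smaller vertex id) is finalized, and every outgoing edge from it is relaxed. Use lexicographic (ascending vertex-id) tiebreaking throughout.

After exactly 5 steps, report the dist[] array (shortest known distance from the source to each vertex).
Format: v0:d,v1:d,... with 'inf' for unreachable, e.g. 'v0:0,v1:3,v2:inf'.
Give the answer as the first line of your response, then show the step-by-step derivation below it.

v0:45,v1:0,v2:32,v3:20,v4:11

step 1: dist = v0:inf,v1:0,v2:inf,v3:inf,v4:11
step 2: dist = v0:inf,v1:0,v2:inf,v3:20,v4:11
step 3: dist = v0:inf,v1:0,v2:32,v3:20,v4:11
step 4: dist = v0:45,v1:0,v2:32,v3:20,v4:11
step 5: dist = v0:45,v1:0,v2:32,v3:20,v4:11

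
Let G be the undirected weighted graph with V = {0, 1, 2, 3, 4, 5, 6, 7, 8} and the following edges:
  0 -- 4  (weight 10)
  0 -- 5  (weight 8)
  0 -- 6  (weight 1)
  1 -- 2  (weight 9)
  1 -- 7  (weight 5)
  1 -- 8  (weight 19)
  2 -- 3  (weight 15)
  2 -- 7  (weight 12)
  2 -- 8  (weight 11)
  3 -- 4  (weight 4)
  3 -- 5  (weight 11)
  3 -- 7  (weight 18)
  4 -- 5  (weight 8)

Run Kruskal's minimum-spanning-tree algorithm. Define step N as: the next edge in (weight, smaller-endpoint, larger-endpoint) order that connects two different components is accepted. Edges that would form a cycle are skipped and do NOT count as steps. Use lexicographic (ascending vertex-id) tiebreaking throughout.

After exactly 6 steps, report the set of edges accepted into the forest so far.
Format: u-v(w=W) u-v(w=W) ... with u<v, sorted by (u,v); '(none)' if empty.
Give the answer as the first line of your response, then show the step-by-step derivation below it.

0-5(w=8) 0-6(w=1) 1-2(w=9) 1-7(w=5) 3-4(w=4) 4-5(w=8)

step 1: add edge 0-6 (w=1); MST = {0-6(w=1)}
step 2: add edge 3-4 (w=4); MST = {0-6(w=1) 3-4(w=4)}
step 3: add edge 1-7 (w=5); MST = {0-6(w=1) 1-7(w=5) 3-4(w=4)}
step 4: add edge 0-5 (w=8); MST = {0-5(w=8) 0-6(w=1) 1-7(w=5) 3-4(w=4)}
step 5: add edge 4-5 (w=8); MST = {0-5(w=8) 0-6(w=1) 1-7(w=5) 3-4(w=4) 4-5(w=8)}
step 6: add edge 1-2 (w=9); MST = {0-5(w=8) 0-6(w=1) 1-2(w=9) 1-7(w=5) 3-4(w=4) 4-5(w=8)}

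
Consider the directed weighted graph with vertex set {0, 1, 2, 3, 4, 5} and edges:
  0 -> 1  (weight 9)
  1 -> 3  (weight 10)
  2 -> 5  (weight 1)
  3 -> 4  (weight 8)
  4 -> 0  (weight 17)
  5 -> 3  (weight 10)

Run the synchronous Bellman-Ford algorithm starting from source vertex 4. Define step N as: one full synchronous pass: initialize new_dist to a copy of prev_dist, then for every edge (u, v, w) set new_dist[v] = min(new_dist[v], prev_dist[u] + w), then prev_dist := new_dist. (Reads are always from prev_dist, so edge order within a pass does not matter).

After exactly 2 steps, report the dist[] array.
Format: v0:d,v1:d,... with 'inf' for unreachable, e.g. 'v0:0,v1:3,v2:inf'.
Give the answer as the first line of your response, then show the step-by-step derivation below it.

v0:17,v1:26,v2:inf,v3:inf,v4:0,v5:inf

step 1: dist = v0:17,v1:inf,v2:inf,v3:inf,v4:0,v5:inf
step 2: dist = v0:17,v1:26,v2:inf,v3:inf,v4:0,v5:inf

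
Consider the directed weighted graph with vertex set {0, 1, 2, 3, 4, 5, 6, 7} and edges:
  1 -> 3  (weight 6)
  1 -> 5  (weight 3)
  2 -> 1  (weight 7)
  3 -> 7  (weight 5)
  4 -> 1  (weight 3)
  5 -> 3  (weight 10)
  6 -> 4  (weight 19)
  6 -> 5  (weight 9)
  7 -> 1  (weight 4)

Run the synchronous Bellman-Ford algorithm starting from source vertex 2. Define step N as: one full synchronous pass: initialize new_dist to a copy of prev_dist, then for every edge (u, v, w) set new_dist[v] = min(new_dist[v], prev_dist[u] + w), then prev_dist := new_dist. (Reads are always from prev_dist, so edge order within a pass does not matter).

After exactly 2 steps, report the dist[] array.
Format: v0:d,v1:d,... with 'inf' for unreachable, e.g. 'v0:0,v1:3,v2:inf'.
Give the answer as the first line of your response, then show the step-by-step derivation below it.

v0:inf,v1:7,v2:0,v3:13,v4:inf,v5:10,v6:inf,v7:inf

step 1: dist = v0:inf,v1:7,v2:0,v3:inf,v4:inf,v5:inf,v6:inf,v7:inf
step 2: dist = v0:inf,v1:7,v2:0,v3:13,v4:inf,v5:10,v6:inf,v7:inf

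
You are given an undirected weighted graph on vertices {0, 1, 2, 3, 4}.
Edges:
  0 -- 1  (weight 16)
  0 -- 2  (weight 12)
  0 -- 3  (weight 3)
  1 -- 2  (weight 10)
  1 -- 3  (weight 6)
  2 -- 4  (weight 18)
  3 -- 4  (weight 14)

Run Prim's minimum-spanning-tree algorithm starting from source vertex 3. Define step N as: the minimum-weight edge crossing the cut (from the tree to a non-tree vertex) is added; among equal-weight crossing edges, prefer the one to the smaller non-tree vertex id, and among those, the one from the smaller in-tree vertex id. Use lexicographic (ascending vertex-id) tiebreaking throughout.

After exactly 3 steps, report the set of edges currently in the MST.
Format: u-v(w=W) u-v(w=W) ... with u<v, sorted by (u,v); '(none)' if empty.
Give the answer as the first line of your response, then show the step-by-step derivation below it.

0-3(w=3) 1-2(w=10) 1-3(w=6)

step 1: add edge 0-3 (w=3); MST = {0-3(w=3)}
step 2: add edge 1-3 (w=6); MST = {0-3(w=3) 1-3(w=6)}
step 3: add edge 1-2 (w=10); MST = {0-3(w=3) 1-2(w=10) 1-3(w=6)}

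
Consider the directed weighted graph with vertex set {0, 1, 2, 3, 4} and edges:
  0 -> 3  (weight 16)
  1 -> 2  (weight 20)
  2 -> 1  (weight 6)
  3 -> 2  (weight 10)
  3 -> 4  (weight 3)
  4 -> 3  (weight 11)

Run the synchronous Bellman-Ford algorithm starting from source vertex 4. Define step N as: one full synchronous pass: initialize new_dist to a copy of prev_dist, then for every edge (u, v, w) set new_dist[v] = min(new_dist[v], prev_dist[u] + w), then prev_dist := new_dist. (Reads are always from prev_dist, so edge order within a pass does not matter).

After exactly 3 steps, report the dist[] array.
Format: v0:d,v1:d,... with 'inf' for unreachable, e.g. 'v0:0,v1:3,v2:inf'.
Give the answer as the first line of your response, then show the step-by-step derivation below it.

v0:inf,v1:27,v2:21,v3:11,v4:0

step 1: dist = v0:inf,v1:inf,v2:inf,v3:11,v4:0
step 2: dist = v0:inf,v1:inf,v2:21,v3:11,v4:0
step 3: dist = v0:inf,v1:27,v2:21,v3:11,v4:0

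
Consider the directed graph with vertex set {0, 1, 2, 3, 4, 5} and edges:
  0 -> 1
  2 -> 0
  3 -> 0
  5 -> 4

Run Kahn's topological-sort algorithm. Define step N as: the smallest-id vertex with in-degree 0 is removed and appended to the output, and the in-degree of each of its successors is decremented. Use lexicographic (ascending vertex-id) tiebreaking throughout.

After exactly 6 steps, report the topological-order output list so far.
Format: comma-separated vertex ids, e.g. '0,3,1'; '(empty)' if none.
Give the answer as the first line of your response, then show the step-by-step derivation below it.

2,3,0,1,5,4

step 1: output 2; order=[2]; indeg=(1,1,0,0,1,0)
step 2: output 3; order=[2,3]; indeg=(0,1,0,0,1,0)
step 3: output 0; order=[2,3,0]; indeg=(0,0,0,0,1,0)
step 4: output 1; order=[2,3,0,1]; indeg=(0,0,0,0,1,0)
step 5: output 5; order=[2,3,0,1,5]; indeg=(0,0,0,0,0,0)
step 6: output 4; order=[2,3,0,1,5,4]; indeg=(0,0,0,0,0,0)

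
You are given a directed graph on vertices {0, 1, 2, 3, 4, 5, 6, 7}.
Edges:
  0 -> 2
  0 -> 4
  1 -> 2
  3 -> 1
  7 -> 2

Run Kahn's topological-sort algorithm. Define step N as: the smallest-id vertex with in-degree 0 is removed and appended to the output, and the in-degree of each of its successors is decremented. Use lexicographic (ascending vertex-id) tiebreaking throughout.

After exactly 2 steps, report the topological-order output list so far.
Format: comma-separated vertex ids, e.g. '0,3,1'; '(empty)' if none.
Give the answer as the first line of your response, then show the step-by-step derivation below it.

0,3

step 1: output 0; order=[0]; indeg=(0,1,2,0,0,0,0,0)
step 2: output 3; order=[0,3]; indeg=(0,0,2,0,0,0,0,0)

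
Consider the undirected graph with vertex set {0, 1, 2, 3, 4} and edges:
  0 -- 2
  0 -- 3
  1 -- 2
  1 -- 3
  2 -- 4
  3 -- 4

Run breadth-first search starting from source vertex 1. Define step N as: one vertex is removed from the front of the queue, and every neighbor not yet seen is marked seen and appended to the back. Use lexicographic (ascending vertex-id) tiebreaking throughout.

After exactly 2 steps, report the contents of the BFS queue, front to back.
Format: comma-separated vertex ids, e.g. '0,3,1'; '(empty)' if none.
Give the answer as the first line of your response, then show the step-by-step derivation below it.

3,0,4

step 1: dequeue 1; queue=[2,3]; order=1
step 2: dequeue 2; queue=[3,0,4]; order=1,2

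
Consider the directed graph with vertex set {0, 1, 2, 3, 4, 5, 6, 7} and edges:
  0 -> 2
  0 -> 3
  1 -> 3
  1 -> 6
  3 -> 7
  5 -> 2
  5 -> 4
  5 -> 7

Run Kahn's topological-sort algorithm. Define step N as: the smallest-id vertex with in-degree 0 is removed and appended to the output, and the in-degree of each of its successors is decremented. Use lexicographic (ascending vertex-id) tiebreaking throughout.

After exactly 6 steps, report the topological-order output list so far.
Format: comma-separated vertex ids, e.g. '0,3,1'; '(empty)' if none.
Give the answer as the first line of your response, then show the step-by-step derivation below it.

0,1,3,5,2,4

step 1: output 0; order=[0]; indeg=(0,0,1,1,1,0,1,2)
step 2: output 1; order=[0,1]; indeg=(0,0,1,0,1,0,0,2)
step 3: output 3; order=[0,1,3]; indeg=(0,0,1,0,1,0,0,1)
step 4: output 5; order=[0,1,3,5]; indeg=(0,0,0,0,0,0,0,0)
step 5: output 2; order=[0,1,3,5,2]; indeg=(0,0,0,0,0,0,0,0)
step 6: output 4; order=[0,1,3,5,2,4]; indeg=(0,0,0,0,0,0,0,0)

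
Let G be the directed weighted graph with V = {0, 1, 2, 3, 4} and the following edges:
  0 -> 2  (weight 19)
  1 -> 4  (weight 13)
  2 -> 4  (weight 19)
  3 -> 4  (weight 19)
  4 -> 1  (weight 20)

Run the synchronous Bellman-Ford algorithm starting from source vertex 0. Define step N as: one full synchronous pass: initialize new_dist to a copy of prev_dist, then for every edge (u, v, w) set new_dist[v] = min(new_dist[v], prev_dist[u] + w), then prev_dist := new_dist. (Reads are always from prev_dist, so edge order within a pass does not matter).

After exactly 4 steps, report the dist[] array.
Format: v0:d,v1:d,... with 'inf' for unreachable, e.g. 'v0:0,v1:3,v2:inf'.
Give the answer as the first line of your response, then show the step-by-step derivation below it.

v0:0,v1:58,v2:19,v3:inf,v4:38

step 1: dist = v0:0,v1:inf,v2:19,v3:inf,v4:inf
step 2: dist = v0:0,v1:inf,v2:19,v3:inf,v4:38
step 3: dist = v0:0,v1:58,v2:19,v3:inf,v4:38
step 4: dist = v0:0,v1:58,v2:19,v3:inf,v4:38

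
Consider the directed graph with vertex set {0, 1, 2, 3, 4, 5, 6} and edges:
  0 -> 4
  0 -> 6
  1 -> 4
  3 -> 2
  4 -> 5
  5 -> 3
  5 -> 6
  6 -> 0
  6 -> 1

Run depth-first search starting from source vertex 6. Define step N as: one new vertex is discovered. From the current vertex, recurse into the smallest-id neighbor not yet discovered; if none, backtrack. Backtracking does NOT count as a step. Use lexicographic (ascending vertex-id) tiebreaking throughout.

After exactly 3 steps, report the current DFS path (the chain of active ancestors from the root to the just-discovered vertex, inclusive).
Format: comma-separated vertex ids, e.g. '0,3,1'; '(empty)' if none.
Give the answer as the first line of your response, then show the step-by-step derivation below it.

6,0,4

step 1: discover 6; path=6; order=6
step 2: discover 0; path=6>0; order=6,0
step 3: discover 4; path=6>0>4; order=6,0,4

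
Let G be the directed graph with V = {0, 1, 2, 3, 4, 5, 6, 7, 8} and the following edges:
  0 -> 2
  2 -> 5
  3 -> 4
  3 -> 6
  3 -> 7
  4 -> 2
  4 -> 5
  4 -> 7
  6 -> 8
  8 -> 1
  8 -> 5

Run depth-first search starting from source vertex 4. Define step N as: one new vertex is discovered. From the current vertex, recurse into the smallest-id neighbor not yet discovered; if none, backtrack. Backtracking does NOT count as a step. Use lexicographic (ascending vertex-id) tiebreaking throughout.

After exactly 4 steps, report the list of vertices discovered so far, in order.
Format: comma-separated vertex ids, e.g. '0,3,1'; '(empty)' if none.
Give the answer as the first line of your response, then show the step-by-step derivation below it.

4,2,5,7

step 1: discover 4; path=4; order=4
step 2: discover 2; path=4>2; order=4,2
step 3: discover 5; path=4>2>5; order=4,2,5
step 4: discover 7; path=4>7; order=4,2,5,7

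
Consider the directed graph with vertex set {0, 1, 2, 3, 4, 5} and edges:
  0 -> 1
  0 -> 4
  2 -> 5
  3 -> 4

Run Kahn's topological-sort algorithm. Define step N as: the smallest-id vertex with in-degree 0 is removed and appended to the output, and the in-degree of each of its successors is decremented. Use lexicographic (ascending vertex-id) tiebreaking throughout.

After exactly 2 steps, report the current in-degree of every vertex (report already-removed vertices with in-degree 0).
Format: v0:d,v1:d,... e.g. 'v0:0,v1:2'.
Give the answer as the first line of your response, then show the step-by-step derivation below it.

v0:0,v1:0,v2:0,v3:0,v4:1,v5:1

step 1: output 0; order=[0]; indeg=(0,0,0,0,1,1)
step 2: output 1; order=[0,1]; indeg=(0,0,0,0,1,1)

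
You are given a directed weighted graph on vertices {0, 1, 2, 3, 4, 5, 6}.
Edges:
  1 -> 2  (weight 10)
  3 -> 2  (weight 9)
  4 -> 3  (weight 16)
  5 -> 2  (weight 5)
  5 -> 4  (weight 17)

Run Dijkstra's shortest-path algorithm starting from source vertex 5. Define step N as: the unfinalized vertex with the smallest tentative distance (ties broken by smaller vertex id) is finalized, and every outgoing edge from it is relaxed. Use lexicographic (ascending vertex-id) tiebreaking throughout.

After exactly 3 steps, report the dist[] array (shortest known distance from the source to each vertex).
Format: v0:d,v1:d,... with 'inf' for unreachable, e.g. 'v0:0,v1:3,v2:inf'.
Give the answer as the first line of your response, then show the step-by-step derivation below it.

v0:inf,v1:inf,v2:5,v3:33,v4:17,v5:0,v6:inf

step 1: dist = v0:inf,v1:inf,v2:5,v3:inf,v4:17,v5:0,v6:inf
step 2: dist = v0:inf,v1:inf,v2:5,v3:inf,v4:17,v5:0,v6:inf
step 3: dist = v0:inf,v1:inf,v2:5,v3:33,v4:17,v5:0,v6:inf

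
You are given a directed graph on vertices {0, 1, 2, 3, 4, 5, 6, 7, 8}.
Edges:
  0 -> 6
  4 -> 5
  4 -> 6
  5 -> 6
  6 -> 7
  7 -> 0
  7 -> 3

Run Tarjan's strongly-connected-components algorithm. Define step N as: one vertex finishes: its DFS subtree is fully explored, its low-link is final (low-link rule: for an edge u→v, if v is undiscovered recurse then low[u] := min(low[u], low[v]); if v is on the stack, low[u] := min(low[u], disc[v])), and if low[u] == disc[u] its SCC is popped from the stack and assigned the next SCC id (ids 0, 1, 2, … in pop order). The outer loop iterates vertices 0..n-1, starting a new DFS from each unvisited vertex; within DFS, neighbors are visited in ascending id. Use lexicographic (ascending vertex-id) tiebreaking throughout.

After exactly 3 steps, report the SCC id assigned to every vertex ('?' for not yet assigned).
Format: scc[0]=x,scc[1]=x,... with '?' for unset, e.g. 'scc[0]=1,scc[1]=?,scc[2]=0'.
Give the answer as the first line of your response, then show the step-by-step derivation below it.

scc[0]=?,scc[1]=?,scc[2]=?,scc[3]=0,scc[4]=?,scc[5]=?,scc[6]=?,scc[7]=?,scc[8]=?

step 1: low=(low[0]=0,low[1]=?,low[2]=?,low[3]=3,low[4]=?,low[5]=?,low[6]=1,low[7]=0,low[8]=?); scc=(scc[0]=?,scc[1]=?,scc[2]=?,scc[3]=0,scc[4]=?,scc[5]=?,scc[6]=?,scc[7]=?,scc[8]=?)
step 2: low=(low[0]=0,low[1]=?,low[2]=?,low[3]=3,low[4]=?,low[5]=?,low[6]=1,low[7]=0,low[8]=?); scc=(scc[0]=?,scc[1]=?,scc[2]=?,scc[3]=0,scc[4]=?,scc[5]=?,scc[6]=?,scc[7]=?,scc[8]=?)
step 3: low=(low[0]=0,low[1]=?,low[2]=?,low[3]=3,low[4]=?,low[5]=?,low[6]=0,low[7]=0,low[8]=?); scc=(scc[0]=?,scc[1]=?,scc[2]=?,scc[3]=0,scc[4]=?,scc[5]=?,scc[6]=?,scc[7]=?,scc[8]=?)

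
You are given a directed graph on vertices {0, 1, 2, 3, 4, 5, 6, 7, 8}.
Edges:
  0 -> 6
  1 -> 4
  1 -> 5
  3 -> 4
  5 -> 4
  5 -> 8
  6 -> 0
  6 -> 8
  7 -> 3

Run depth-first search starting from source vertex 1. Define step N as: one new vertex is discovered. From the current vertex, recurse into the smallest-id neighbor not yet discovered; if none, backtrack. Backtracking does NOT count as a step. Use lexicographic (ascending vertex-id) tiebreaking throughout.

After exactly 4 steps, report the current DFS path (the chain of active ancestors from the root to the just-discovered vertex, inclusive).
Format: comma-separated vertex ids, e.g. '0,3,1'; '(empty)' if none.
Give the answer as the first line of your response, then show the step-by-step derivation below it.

1,5,8

step 1: discover 1; path=1; order=1
step 2: discover 4; path=1>4; order=1,4
step 3: discover 5; path=1>5; order=1,4,5
step 4: discover 8; path=1>5>8; order=1,4,5,8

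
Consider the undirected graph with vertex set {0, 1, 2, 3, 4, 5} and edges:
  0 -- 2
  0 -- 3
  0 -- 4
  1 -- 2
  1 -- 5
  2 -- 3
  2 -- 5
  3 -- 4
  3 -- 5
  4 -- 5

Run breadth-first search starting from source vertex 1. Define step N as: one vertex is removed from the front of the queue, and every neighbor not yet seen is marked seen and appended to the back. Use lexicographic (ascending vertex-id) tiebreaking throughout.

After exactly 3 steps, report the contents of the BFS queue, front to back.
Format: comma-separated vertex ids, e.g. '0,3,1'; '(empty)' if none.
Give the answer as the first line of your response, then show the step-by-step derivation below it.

0,3,4

step 1: dequeue 1; queue=[2,5]; order=1
step 2: dequeue 2; queue=[5,0,3]; order=1,2
step 3: dequeue 5; queue=[0,3,4]; order=1,2,5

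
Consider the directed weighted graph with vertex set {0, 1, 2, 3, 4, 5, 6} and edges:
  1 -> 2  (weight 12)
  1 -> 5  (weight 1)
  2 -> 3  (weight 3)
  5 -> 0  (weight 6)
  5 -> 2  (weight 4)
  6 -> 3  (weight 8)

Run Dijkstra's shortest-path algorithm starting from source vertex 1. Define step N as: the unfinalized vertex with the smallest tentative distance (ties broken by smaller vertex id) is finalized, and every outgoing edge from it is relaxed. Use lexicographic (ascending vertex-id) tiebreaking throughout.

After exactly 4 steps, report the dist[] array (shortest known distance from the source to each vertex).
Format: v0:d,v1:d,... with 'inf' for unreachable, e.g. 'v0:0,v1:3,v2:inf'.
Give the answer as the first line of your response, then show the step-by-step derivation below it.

v0:7,v1:0,v2:5,v3:8,v4:inf,v5:1,v6:inf

step 1: dist = v0:inf,v1:0,v2:12,v3:inf,v4:inf,v5:1,v6:inf
step 2: dist = v0:7,v1:0,v2:5,v3:inf,v4:inf,v5:1,v6:inf
step 3: dist = v0:7,v1:0,v2:5,v3:8,v4:inf,v5:1,v6:inf
step 4: dist = v0:7,v1:0,v2:5,v3:8,v4:inf,v5:1,v6:inf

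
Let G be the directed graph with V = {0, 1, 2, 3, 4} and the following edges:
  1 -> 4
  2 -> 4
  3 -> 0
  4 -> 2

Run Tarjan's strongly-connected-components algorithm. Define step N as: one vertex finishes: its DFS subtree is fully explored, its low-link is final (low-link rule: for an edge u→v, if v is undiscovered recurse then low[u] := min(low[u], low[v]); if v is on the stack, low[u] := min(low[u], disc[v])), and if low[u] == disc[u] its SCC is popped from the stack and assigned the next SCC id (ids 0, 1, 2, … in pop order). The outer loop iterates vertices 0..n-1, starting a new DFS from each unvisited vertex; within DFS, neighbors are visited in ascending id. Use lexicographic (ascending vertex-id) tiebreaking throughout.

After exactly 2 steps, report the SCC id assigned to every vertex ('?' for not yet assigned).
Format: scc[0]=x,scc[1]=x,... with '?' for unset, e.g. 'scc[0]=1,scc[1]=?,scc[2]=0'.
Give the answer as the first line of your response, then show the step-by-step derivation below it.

scc[0]=0,scc[1]=?,scc[2]=?,scc[3]=?,scc[4]=?

step 1: low=(low[0]=0,low[1]=?,low[2]=?,low[3]=?,low[4]=?); scc=(scc[0]=0,scc[1]=?,scc[2]=?,scc[3]=?,scc[4]=?)
step 2: low=(low[0]=0,low[1]=1,low[2]=2,low[3]=?,low[4]=2); scc=(scc[0]=0,scc[1]=?,scc[2]=?,scc[3]=?,scc[4]=?)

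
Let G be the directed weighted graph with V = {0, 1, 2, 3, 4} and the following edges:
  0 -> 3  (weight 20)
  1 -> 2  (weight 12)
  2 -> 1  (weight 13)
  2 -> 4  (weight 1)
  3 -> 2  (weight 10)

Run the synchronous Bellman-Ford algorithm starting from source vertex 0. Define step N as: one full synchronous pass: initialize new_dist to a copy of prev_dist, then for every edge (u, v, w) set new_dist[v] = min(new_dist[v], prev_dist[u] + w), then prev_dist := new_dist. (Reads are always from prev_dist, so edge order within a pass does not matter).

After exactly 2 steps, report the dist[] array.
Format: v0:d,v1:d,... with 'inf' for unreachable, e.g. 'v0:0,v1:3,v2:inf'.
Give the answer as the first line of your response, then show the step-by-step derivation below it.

v0:0,v1:inf,v2:30,v3:20,v4:inf

step 1: dist = v0:0,v1:inf,v2:inf,v3:20,v4:inf
step 2: dist = v0:0,v1:inf,v2:30,v3:20,v4:inf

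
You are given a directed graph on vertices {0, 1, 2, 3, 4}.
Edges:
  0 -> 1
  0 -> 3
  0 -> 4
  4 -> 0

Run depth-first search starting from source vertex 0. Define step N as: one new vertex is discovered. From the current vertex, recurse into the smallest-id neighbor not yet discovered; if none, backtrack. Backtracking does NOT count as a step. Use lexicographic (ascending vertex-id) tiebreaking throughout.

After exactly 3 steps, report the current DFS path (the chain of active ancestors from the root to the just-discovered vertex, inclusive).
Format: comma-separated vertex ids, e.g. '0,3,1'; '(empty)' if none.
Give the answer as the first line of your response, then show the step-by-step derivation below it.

0,3

step 1: discover 0; path=0; order=0
step 2: discover 1; path=0>1; order=0,1
step 3: discover 3; path=0>3; order=0,1,3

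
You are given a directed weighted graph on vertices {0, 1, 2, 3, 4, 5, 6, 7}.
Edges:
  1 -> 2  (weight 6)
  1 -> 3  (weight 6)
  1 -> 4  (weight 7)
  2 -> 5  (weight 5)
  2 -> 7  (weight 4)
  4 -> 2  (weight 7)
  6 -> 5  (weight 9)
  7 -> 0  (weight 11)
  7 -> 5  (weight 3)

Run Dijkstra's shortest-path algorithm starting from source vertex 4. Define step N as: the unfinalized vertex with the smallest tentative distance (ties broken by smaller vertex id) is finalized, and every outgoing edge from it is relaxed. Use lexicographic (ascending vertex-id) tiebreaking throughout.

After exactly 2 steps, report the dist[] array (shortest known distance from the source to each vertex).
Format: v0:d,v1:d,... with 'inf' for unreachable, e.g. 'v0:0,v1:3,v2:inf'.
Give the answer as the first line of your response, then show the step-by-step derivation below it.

v0:inf,v1:inf,v2:7,v3:inf,v4:0,v5:12,v6:inf,v7:11

step 1: dist = v0:inf,v1:inf,v2:7,v3:inf,v4:0,v5:inf,v6:inf,v7:inf
step 2: dist = v0:inf,v1:inf,v2:7,v3:inf,v4:0,v5:12,v6:inf,v7:11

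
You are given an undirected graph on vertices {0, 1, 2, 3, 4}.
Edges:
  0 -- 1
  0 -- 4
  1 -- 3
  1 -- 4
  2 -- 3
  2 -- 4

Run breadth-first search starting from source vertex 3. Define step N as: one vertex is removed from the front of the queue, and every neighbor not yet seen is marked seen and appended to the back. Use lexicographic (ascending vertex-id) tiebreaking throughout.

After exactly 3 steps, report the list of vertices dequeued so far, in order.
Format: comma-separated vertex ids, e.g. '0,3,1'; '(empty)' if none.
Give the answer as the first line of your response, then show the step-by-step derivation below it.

3,1,2

step 1: dequeue 3; queue=[1,2]; order=3
step 2: dequeue 1; queue=[2,0,4]; order=3,1
step 3: dequeue 2; queue=[0,4]; order=3,1,2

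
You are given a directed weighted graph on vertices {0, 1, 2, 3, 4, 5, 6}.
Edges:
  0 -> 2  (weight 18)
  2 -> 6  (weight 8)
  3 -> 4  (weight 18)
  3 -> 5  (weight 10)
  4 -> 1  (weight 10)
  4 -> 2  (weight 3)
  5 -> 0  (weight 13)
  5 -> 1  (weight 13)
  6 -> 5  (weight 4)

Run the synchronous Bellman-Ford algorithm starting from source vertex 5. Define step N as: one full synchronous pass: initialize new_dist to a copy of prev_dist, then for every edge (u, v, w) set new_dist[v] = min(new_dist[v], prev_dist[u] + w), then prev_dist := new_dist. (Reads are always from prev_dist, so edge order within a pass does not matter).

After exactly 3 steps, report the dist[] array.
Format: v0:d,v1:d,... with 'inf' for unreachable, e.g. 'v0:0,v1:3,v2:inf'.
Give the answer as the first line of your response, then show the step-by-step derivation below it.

v0:13,v1:13,v2:31,v3:inf,v4:inf,v5:0,v6:39

step 1: dist = v0:13,v1:13,v2:inf,v3:inf,v4:inf,v5:0,v6:inf
step 2: dist = v0:13,v1:13,v2:31,v3:inf,v4:inf,v5:0,v6:inf
step 3: dist = v0:13,v1:13,v2:31,v3:inf,v4:inf,v5:0,v6:39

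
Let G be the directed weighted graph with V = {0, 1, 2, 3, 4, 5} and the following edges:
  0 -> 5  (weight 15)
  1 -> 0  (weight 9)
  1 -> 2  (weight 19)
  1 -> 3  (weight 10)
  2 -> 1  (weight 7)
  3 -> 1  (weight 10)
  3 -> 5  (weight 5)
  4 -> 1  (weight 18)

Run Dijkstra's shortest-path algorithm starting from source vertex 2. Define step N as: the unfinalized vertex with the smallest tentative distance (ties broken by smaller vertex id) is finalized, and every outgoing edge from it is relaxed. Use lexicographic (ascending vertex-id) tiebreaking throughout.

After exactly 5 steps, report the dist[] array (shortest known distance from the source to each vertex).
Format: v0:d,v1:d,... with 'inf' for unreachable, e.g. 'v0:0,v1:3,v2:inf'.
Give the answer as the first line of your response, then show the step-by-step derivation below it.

v0:16,v1:7,v2:0,v3:17,v4:inf,v5:22

step 1: dist = v0:inf,v1:7,v2:0,v3:inf,v4:inf,v5:inf
step 2: dist = v0:16,v1:7,v2:0,v3:17,v4:inf,v5:inf
step 3: dist = v0:16,v1:7,v2:0,v3:17,v4:inf,v5:31
step 4: dist = v0:16,v1:7,v2:0,v3:17,v4:inf,v5:22
step 5: dist = v0:16,v1:7,v2:0,v3:17,v4:inf,v5:22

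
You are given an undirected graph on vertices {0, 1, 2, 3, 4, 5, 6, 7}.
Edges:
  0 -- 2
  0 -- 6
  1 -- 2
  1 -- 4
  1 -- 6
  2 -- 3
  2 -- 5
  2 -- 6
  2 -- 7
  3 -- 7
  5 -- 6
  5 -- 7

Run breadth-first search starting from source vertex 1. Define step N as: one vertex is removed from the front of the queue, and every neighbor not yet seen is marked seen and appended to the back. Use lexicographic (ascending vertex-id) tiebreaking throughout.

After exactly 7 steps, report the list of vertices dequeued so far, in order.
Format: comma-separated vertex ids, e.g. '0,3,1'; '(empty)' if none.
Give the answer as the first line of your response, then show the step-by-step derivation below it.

1,2,4,6,0,3,5

step 1: dequeue 1; queue=[2,4,6]; order=1
step 2: dequeue 2; queue=[4,6,0,3,5,7]; order=1,2
step 3: dequeue 4; queue=[6,0,3,5,7]; order=1,2,4
step 4: dequeue 6; queue=[0,3,5,7]; order=1,2,4,6
step 5: dequeue 0; queue=[3,5,7]; order=1,2,4,6,0
step 6: dequeue 3; queue=[5,7]; order=1,2,4,6,0,3
step 7: dequeue 5; queue=[7]; order=1,2,4,6,0,3,5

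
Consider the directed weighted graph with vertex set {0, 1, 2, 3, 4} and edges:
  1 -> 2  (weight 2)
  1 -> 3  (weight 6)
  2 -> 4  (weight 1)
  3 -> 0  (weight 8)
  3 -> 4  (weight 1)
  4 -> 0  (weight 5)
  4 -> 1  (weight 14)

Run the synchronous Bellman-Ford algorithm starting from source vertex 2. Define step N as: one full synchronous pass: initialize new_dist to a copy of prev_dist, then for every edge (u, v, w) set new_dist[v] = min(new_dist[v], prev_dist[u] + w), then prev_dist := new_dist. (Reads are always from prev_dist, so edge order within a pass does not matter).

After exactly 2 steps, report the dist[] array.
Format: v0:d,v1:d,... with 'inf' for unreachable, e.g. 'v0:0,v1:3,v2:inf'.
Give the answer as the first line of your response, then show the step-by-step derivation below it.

v0:6,v1:15,v2:0,v3:inf,v4:1

step 1: dist = v0:inf,v1:inf,v2:0,v3:inf,v4:1
step 2: dist = v0:6,v1:15,v2:0,v3:inf,v4:1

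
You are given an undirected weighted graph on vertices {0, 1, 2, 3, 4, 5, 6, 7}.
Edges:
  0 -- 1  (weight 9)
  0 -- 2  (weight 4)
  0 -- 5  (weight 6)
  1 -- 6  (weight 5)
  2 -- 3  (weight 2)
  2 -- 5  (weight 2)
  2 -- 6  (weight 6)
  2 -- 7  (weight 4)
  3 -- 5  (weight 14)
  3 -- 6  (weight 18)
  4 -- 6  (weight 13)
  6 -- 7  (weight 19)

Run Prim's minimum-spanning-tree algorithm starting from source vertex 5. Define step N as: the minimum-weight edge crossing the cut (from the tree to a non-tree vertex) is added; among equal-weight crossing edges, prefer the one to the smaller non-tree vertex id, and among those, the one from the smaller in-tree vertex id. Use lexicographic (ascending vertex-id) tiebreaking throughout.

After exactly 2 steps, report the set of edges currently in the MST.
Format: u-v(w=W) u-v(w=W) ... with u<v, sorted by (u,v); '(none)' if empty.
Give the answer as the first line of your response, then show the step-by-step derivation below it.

2-3(w=2) 2-5(w=2)

step 1: add edge 2-5 (w=2); MST = {2-5(w=2)}
step 2: add edge 2-3 (w=2); MST = {2-3(w=2) 2-5(w=2)}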